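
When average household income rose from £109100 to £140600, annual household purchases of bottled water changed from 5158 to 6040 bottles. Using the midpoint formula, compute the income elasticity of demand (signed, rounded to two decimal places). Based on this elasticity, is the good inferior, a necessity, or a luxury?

%ΔQ = (6040 − 5158)/[( 5158 + 6040)/2] = 882/5599 = 0.157528…
%ΔIncome = (140600 − 109100)/[( 109100 + 140600)/2] = 31500/124850 = 0.252302…
E_income = (882/5599) / (31500/124850) = 0.6243…
0 < E_income < 1 ⇒ normal good, necessity.

0.62; necessity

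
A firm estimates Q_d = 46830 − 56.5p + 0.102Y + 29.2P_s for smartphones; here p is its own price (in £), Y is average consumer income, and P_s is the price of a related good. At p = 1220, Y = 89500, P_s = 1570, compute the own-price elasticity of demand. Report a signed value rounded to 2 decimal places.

At the given values, Q_d = 46830 − 56.5(1220) + 0.102(89500) + 29.2(1570) = 32873.
∂Q_d/∂p = −56.5.
E = (-56.5) × (1220/32873) = -2.0968…

-2.10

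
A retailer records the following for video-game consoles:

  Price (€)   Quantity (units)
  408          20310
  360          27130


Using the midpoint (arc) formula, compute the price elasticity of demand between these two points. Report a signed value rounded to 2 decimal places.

-2.30

%ΔQ = (27130 − 20310) / [(20310 + 27130)/2] = 6820/23720 = 0.287521…
%ΔP = (360 − 408) / [(408 + 360)/2] = -48/384 = -0.125
Arc Ed = %ΔQ / %ΔP = (6820/23720) / (-48/384) = -2.3001…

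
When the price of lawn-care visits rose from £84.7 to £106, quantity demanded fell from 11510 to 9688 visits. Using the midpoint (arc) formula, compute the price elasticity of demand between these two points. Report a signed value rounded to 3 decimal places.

-0.770

%ΔQ = (9688 − 11510) / [(11510 + 9688)/2] = -1822/10599 = -0.171903…
%ΔP = (106 − 84.7) / [(84.7 + 106)/2] = 21.3/95.35 = 0.223387…
Arc Ed = %ΔQ / %ΔP = (-1822/10599) / (21.3/95.35) = -0.76952…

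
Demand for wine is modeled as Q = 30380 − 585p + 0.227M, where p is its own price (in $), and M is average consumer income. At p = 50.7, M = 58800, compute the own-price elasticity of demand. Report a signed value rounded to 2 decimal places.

At the given values, Q = 30380 − 585(50.7) + 0.227(58800) = 14068.1.
∂Q/∂p = −585.
E = (-585) × (50.7/14068.1) = -2.1082…

-2.11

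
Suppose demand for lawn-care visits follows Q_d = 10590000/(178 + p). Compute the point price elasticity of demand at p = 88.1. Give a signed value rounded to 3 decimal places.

dQ_d/dp = −10590000/(178 + p)² = -149.557. At p = 88.1, Q_d = 39797.1.
Ed = (dQ_d/dp)·(p/Q_d) = (-149.557) × (88.1/39797.1) = -0.33107…

-0.331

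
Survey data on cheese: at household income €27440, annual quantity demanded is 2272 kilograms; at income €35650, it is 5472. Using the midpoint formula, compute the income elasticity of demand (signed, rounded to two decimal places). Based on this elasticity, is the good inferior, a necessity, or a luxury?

%ΔQ = (5472 − 2272)/[( 2272 + 5472)/2] = 3200/3872 = 0.826446…
%ΔIncome = (35650 − 27440)/[( 27440 + 35650)/2] = 8210/31545 = 0.260263…
E_income = (3200/3872) / (8210/31545) = 3.1754…
E_income > 1 ⇒ normal good, luxury.

3.18; luxury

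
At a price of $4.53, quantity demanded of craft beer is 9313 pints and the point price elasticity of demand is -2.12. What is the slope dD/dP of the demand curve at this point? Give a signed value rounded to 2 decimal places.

Ed = (dD/dP)·(P/D) ⇒ dD/dP = Ed·D/P = (-2.12)·9313/4.53 = -4358.4017…

-4358.40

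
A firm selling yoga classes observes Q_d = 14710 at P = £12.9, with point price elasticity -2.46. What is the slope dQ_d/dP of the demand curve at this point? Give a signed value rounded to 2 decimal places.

Ed = (dQ_d/dP)·(P/Q_d) ⇒ dQ_d/dP = Ed·Q_d/P = (-2.46)·14710/12.9 = -2805.1627…

-2805.16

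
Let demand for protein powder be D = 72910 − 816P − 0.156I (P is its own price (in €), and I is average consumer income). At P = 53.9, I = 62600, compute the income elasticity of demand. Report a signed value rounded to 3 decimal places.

At the given values, D = 72910 − 816(53.9) − 0.156(62600) = 19162.
∂D/∂I = -0.156.
E = (-0.156) × (62600/19162) = -0.50963…

-0.510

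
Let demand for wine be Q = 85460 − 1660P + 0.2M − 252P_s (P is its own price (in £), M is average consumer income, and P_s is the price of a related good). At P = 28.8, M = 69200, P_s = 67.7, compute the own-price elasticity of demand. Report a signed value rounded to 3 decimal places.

-1.388

At the given values, Q = 85460 − 1660(28.8) + 0.2(69200) − 252(67.7) = 34431.6.
∂Q/∂P = −1660.
E = (-1660) × (28.8/34431.6) = -1.38849…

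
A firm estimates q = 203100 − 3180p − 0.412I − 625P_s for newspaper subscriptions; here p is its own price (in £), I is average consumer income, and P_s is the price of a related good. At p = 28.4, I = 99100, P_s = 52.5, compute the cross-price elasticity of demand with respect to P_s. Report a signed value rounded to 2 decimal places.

At the given values, q = 203100 − 3180(28.4) − 0.412(99100) − 625(52.5) = 39146.3.
∂q/∂P_s = -625.
E = (-625) × (52.5/39146.3) = -0.8382…

-0.84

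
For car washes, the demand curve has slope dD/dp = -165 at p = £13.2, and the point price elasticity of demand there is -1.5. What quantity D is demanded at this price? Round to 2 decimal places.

1452.00

Ed = (dD/dp)·(p/D) ⇒ D = (dD/dp)·p/Ed = (-165)·13.2/(-1.5) = 1452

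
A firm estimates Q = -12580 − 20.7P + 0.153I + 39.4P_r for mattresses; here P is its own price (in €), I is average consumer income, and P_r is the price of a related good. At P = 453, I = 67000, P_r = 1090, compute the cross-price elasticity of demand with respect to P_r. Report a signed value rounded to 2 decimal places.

At the given values, Q = -12580 − 20.7(453) + 0.153(67000) + 39.4(1090) = 31239.9.
∂Q/∂P_r = 39.4.
E = (39.4) × (1090/31239.9) = 1.3747…

1.37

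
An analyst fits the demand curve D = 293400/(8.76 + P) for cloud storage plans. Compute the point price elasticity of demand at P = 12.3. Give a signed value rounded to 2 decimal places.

dD/dP = −293400/(8.76 + P)² = -661.521. At P = 12.3, D = 13931.6.
Ed = (dD/dP)·(P/D) = (-661.521) × (12.3/13931.6) = -0.5840…

-0.58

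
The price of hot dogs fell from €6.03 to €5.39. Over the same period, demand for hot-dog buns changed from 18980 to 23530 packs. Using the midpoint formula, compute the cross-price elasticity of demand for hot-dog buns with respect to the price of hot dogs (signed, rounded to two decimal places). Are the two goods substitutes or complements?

-1.91; complements

%ΔQ_{hot-dog buns} = (23530 − 18980)/avg = 4550/21255 = 0.214067…
%ΔP_{hot dogs} = (5.39 − 6.03)/avg = -0.64/5.71 = -0.112084…
E_cross = (4550/21255) / (-0.64/5.71) = -1.9098…
E_cross < 0 ⇒ the goods are complements.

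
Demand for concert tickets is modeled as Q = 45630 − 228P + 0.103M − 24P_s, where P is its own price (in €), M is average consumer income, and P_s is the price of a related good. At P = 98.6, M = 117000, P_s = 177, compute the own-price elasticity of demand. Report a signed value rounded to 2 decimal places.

-0.73

At the given values, Q = 45630 − 228(98.6) + 0.103(117000) − 24(177) = 30952.2.
∂Q/∂P = −228.
E = (-228) × (98.6/30952.2) = -0.7263…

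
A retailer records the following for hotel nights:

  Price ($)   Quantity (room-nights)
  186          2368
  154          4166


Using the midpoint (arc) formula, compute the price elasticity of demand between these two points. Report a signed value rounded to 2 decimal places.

%ΔQ = (4166 − 2368) / [(2368 + 4166)/2] = 1798/3267 = 0.550352…
%ΔP = (154 − 186) / [(186 + 154)/2] = -32/170 = -0.188235…
Arc Ed = %ΔQ / %ΔP = (1798/3267) / (-32/170) = -2.9237…

-2.92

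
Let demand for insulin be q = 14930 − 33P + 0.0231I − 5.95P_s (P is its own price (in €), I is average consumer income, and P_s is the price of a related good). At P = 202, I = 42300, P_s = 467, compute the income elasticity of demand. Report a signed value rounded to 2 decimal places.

At the given values, q = 14930 − 33(202) + 0.0231(42300) − 5.95(467) = 6462.48.
∂q/∂I = 0.0231.
E = (0.0231) × (42300/6462.48) = 0.1512…

0.15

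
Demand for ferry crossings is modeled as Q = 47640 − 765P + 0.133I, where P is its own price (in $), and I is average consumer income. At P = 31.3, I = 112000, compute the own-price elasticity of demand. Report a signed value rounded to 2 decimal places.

-0.62

At the given values, Q = 47640 − 765(31.3) + 0.133(112000) = 38591.5.
∂Q/∂P = −765.
E = (-765) × (31.3/38591.5) = -0.6204…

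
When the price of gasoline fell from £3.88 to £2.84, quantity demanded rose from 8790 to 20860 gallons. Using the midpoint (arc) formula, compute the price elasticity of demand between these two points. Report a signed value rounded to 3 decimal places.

%ΔQ = (20860 − 8790) / [(8790 + 20860)/2] = 12070/14825 = 0.814165…
%ΔP = (2.84 − 3.88) / [(3.88 + 2.84)/2] = -1.04/3.36 = -0.309523…
Arc Ed = %ΔQ / %ΔP = (12070/14825) / (-1.04/3.36) = -2.63038…

-2.630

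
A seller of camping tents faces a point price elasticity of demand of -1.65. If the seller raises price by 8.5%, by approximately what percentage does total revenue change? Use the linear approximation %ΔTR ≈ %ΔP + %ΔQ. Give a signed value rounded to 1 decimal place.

%ΔQ ≈ Ed × %ΔP = (-1.65) × (+8.5%) = -14.0250%
%ΔTR ≈ %ΔP + %ΔQ = (+8.5%) + (-14.0250%) = -5.5250%

-5.5%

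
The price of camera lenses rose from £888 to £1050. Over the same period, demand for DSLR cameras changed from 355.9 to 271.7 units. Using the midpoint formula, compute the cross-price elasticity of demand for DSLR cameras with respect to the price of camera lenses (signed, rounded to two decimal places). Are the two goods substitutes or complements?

-1.60; complements

%ΔQ_{DSLR cameras} = (271.7 − 355.9)/avg = -84.2/313.8 = -0.268323…
%ΔP_{camera lenses} = (1050 − 888)/avg = 162/969 = 0.167182…
E_cross = (-84.2/313.8) / (162/969) = -1.6049…
E_cross < 0 ⇒ the goods are complements.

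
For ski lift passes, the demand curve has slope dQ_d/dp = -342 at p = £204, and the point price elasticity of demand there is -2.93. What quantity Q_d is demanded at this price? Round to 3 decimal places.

Ed = (dQ_d/dp)·(p/Q_d) ⇒ Q_d = (dQ_d/dp)·p/Ed = (-342)·204/(-2.93) = 23811.60409…

23811.604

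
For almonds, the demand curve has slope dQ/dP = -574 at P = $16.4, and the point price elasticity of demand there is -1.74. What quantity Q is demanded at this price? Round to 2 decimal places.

Ed = (dQ/dP)·(P/Q) ⇒ Q = (dQ/dP)·P/Ed = (-574)·16.4/(-1.74) = 5410.1149…

5410.11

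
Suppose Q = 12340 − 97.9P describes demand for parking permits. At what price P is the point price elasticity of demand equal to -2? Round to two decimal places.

Ed = −97.9P/(12340 − 97.9P). Set this equal to -2:
97.9P = 2·(12340 − 97.9P) ⇒ 97.9P(1 + 2) = 2·12340
P = 2·12340 / (97.9·3) = 84.0313…

84.03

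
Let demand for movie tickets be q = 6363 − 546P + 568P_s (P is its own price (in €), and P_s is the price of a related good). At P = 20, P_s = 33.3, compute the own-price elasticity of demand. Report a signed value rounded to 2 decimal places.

-0.76

At the given values, q = 6363 − 546(20) + 568(33.3) = 14357.4.
∂q/∂P = −546.
E = (-546) × (20/14357.4) = -0.7605…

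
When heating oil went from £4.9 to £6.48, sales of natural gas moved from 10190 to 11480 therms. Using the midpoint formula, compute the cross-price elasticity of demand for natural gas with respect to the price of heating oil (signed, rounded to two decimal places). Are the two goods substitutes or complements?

0.43; substitutes

%ΔQ_{natural gas} = (11480 − 10190)/avg = 1290/10835 = 0.119058…
%ΔP_{heating oil} = (6.48 − 4.9)/avg = 1.58/5.69 = 0.277680…
E_cross = (1290/10835) / (1.58/5.69) = 0.4287…
E_cross > 0 ⇒ the goods are substitutes.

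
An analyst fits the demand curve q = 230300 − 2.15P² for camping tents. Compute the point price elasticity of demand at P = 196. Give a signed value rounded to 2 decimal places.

dq/dP = −2·2.15·P = -842.8. At P = 196, q = 147705.6.
Ed = (dq/dP)·(P/q) = (-842.8) × (196/147705.6) = -1.1183…

-1.12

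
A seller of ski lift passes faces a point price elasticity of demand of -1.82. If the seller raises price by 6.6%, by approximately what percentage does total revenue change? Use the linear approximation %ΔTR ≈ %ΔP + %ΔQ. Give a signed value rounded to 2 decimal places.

%ΔQ ≈ Ed × %ΔP = (-1.82) × (+6.6%) = -12.0120%
%ΔTR ≈ %ΔP + %ΔQ = (+6.6%) + (-12.0120%) = -5.4120%

-5.41%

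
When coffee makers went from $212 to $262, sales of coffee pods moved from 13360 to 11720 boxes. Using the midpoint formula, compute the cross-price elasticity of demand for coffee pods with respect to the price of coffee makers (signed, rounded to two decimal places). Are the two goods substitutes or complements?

%ΔQ_{coffee pods} = (11720 − 13360)/avg = -1640/12540 = -0.130781…
%ΔP_{coffee makers} = (262 − 212)/avg = 50/237 = 0.210970…
E_cross = (-1640/12540) / (50/237) = -0.6199…
E_cross < 0 ⇒ the goods are complements.

-0.62; complements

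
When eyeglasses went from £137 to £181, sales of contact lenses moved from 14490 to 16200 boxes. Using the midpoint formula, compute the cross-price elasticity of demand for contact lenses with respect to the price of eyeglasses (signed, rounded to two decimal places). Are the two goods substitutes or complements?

%ΔQ_{contact lenses} = (16200 − 14490)/avg = 1710/15345 = 0.111436…
%ΔP_{eyeglasses} = (181 − 137)/avg = 44/159 = 0.276729…
E_cross = (1710/15345) / (44/159) = 0.4026…
E_cross > 0 ⇒ the goods are substitutes.

0.40; substitutes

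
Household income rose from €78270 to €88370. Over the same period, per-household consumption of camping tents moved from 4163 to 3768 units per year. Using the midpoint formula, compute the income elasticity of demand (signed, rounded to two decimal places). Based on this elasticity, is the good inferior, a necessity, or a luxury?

-0.82; inferior

%ΔQ = (3768 − 4163)/[( 4163 + 3768)/2] = -395/3965.5 = -0.099609…
%ΔIncome = (88370 − 78270)/[( 78270 + 88370)/2] = 10100/83320 = 0.121219…
E_income = (-395/3965.5) / (10100/83320) = -0.8217…
E_income < 0 ⇒ inferior good.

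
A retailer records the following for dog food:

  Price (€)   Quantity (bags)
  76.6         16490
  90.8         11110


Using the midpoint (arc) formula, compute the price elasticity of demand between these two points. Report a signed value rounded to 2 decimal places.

-2.30

%ΔQ = (11110 − 16490) / [(16490 + 11110)/2] = -5380/13800 = -0.389855…
%ΔP = (90.8 − 76.6) / [(76.6 + 90.8)/2] = 14.2/83.7 = 0.169653…
Arc Ed = %ΔQ / %ΔP = (-5380/13800) / (14.2/83.7) = -2.2979…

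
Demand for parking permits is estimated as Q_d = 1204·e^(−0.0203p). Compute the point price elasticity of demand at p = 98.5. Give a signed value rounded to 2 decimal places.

-2.00

dQ_d/dp = −0.0203·Q_d = -3.30925. At p = 98.5, Q_d = 163.017.
Ed = (dQ_d/dp)·(p/Q_d) = (-3.30925) × (98.5/163.017) = -1.9995…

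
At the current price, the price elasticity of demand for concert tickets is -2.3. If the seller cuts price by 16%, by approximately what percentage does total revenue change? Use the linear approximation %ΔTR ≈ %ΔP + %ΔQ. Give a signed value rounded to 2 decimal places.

%ΔQ ≈ Ed × %ΔP = (-2.3) × (-16%) = +36.8000%
%ΔTR ≈ %ΔP + %ΔQ = (-16%) + (+36.8000%) = +20.8000%

+20.80%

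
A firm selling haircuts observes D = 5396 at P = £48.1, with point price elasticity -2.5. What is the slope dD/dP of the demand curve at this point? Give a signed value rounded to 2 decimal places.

-280.46

Ed = (dD/dP)·(P/D) ⇒ dD/dP = Ed·D/P = (-2.5)·5396/48.1 = -280.4573…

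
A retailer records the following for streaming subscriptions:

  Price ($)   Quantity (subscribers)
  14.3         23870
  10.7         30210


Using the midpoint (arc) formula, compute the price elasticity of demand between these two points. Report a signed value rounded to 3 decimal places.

%ΔQ = (30210 − 23870) / [(23870 + 30210)/2] = 6340/27040 = 0.234467…
%ΔP = (10.7 − 14.3) / [(14.3 + 10.7)/2] = -3.6/12.5 = -0.288
Arc Ed = %ΔQ / %ΔP = (6340/27040) / (-3.6/12.5) = -0.81412…

-0.814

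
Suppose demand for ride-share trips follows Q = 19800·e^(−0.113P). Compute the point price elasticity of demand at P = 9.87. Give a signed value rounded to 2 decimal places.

-1.12

dQ/dP = −0.113·Q = -733.45. At P = 9.87, Q = 6490.71.
Ed = (dQ/dP)·(P/Q) = (-733.45) × (9.87/6490.71) = -1.1153…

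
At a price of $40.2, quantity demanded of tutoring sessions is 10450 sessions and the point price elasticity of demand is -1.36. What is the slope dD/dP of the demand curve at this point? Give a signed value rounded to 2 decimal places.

-353.53

Ed = (dD/dP)·(P/D) ⇒ dD/dP = Ed·D/P = (-1.36)·10450/40.2 = -353.5323…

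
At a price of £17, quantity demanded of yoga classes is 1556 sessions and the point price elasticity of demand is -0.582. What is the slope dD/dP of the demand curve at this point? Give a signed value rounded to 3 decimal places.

Ed = (dD/dP)·(P/D) ⇒ dD/dP = Ed·D/P = (-0.582)·1556/17 = -53.27011…

-53.270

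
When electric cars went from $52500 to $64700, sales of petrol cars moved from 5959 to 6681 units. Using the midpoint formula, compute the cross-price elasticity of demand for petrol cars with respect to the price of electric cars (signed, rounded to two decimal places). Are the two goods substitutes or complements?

0.55; substitutes

%ΔQ_{petrol cars} = (6681 − 5959)/avg = 722/6320 = 0.114240…
%ΔP_{electric cars} = (64700 − 52500)/avg = 12200/58600 = 0.208191…
E_cross = (722/6320) / (12200/58600) = 0.5487…
E_cross > 0 ⇒ the goods are substitutes.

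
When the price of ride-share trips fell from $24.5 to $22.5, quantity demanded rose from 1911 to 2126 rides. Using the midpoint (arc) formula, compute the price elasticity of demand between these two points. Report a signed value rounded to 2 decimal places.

-1.25

%ΔQ = (2126 − 1911) / [(1911 + 2126)/2] = 215/2018.5 = 0.106514…
%ΔP = (22.5 − 24.5) / [(24.5 + 22.5)/2] = -2/23.5 = -0.085106…
Arc Ed = %ΔQ / %ΔP = (215/2018.5) / (-2/23.5) = -1.2515…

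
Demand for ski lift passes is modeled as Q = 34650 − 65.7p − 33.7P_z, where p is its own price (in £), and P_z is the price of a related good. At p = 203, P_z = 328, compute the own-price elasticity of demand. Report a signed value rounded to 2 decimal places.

At the given values, Q = 34650 − 65.7(203) − 33.7(328) = 10259.3.
∂Q/∂p = −65.7.
E = (-65.7) × (203/10259.3) = -1.3000…

-1.30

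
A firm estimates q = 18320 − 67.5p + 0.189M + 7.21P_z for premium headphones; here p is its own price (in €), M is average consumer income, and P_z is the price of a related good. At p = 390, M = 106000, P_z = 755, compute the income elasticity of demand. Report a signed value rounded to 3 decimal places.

At the given values, q = 18320 − 67.5(390) + 0.189(106000) + 7.21(755) = 17472.55.
∂q/∂M = 0.189.
E = (0.189) × (106000/17472.55) = 1.14659…

1.147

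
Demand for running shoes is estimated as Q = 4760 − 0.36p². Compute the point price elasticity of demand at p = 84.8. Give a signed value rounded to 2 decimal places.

dQ/dp = −2·0.36·p = -61.056. At p = 84.8, Q = 2171.2256.
Ed = (dQ/dp)·(p/Q) = (-61.056) × (84.8/2171.2256) = -2.3846…

-2.38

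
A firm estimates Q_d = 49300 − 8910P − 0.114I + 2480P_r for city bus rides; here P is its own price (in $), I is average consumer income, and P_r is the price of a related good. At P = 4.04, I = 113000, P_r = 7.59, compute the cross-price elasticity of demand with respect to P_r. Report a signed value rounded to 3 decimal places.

0.978

At the given values, Q_d = 49300 − 8910(4.04) − 0.114(113000) + 2480(7.59) = 19244.8.
∂Q_d/∂P_r = 2480.
E = (2480) × (7.59/19244.8) = 0.97809…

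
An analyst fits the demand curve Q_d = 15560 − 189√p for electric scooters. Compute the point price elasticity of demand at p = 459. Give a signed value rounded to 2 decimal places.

-0.18

dQ_d/dp = −189/(2√p) = -4.41088. At p = 459, Q_d = 11510.8.
Ed = (dQ_d/dp)·(p/Q_d) = (-4.41088) × (459/11510.8) = -0.1758…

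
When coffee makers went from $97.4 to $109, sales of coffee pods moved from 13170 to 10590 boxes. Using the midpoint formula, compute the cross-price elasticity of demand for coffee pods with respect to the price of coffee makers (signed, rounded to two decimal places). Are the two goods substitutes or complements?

-1.93; complements

%ΔQ_{coffee pods} = (10590 − 13170)/avg = -2580/11880 = -0.217171…
%ΔP_{coffee makers} = (109 − 97.4)/avg = 11.6/103.2 = 0.112403…
E_cross = (-2580/11880) / (11.6/103.2) = -1.9320…
E_cross < 0 ⇒ the goods are complements.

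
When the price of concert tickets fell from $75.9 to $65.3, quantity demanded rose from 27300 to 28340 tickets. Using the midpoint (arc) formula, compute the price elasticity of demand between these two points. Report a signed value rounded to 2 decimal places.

%ΔQ = (28340 − 27300) / [(27300 + 28340)/2] = 1040/27820 = 0.037383…
%ΔP = (65.3 − 75.9) / [(75.9 + 65.3)/2] = -10.6/70.6 = -0.150141…
Arc Ed = %ΔQ / %ΔP = (1040/27820) / (-10.6/70.6) = -0.2489…

-0.25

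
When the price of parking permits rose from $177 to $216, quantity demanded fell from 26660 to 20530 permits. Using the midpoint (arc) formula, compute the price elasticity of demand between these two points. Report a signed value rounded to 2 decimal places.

%ΔQ = (20530 − 26660) / [(26660 + 20530)/2] = -6130/23595 = -0.259800…
%ΔP = (216 − 177) / [(177 + 216)/2] = 39/196.5 = 0.198473…
Arc Ed = %ΔQ / %ΔP = (-6130/23595) / (39/196.5) = -1.3089…

-1.31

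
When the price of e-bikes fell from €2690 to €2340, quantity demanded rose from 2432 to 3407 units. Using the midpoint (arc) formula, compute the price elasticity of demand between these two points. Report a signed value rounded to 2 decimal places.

%ΔQ = (3407 − 2432) / [(2432 + 3407)/2] = 975/2919.5 = 0.333961…
%ΔP = (2340 − 2690) / [(2690 + 2340)/2] = -350/2515 = -0.139165…
Arc Ed = %ΔQ / %ΔP = (975/2919.5) / (-350/2515) = -2.3997…

-2.40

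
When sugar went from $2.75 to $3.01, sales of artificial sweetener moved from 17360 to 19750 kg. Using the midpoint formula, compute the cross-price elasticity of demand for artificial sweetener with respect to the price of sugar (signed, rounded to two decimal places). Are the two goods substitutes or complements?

%ΔQ_{artificial sweetener} = (19750 − 17360)/avg = 2390/18555 = 0.128806…
%ΔP_{sugar} = (3.01 − 2.75)/avg = 0.26/2.88 = 0.090277…
E_cross = (2390/18555) / (0.26/2.88) = 1.4267…
E_cross > 0 ⇒ the goods are substitutes.

1.43; substitutes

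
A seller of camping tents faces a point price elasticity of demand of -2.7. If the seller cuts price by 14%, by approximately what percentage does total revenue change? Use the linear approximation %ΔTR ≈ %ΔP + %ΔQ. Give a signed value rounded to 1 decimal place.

%ΔQ ≈ Ed × %ΔP = (-2.7) × (-14%) = +37.8000%
%ΔTR ≈ %ΔP + %ΔQ = (-14%) + (+37.8000%) = +23.8000%

+23.8%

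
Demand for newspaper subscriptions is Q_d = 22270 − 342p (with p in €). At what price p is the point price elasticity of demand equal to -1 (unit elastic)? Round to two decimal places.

Ed = −342p/(22270 − 342p). Set this equal to -1:
342p = 1·(22270 − 342p) ⇒ 342p(1 + 1) = 1·22270
p = 1·22270 / (342·2) = 32.5584…

32.56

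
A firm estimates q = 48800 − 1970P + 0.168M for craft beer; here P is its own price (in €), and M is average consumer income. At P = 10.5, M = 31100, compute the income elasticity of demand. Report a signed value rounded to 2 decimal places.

0.16

At the given values, q = 48800 − 1970(10.5) + 0.168(31100) = 33339.8.
∂q/∂M = 0.168.
E = (0.168) × (31100/33339.8) = 0.1567…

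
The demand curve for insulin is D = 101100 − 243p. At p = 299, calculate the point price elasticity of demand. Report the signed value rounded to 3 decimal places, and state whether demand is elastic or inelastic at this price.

-2.554; elastic

dD/dp = −243. At p = 299, D = 101100 − 243(299) = 28443.
Ed = (dD/dp)·(p/D) = −243 × (299/28443) = -2.55447…
|Ed| = 2.554 > 1, so demand is elastic.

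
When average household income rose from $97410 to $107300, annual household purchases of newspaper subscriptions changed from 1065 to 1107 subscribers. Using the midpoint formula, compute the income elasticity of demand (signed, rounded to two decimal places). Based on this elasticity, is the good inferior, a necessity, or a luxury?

%ΔQ = (1107 − 1065)/[( 1065 + 1107)/2] = 42/1086 = 0.038674…
%ΔIncome = (107300 − 97410)/[( 97410 + 107300)/2] = 9890/102355 = 0.096624…
E_income = (42/1086) / (9890/102355) = 0.4002…
0 < E_income < 1 ⇒ normal good, necessity.

0.40; necessity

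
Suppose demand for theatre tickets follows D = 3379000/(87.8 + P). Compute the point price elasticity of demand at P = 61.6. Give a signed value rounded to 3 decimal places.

dD/dP = −3379000/(87.8 + P)² = -151.386. At P = 61.6, D = 22617.1.
Ed = (dD/dP)·(P/D) = (-151.386) × (61.6/22617.1) = -0.41231…

-0.412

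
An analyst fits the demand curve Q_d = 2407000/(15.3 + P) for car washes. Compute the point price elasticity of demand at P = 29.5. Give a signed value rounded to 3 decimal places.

-0.658

dQ_d/dP = −2407000/(15.3 + P)² = -1199.28. At P = 29.5, Q_d = 53727.7.
Ed = (dQ_d/dP)·(P/Q_d) = (-1199.28) × (29.5/53727.7) = -0.65848…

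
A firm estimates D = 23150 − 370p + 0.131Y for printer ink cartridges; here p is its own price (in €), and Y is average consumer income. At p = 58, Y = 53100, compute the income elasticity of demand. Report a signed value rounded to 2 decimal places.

0.80

At the given values, D = 23150 − 370(58) + 0.131(53100) = 8646.1.
∂D/∂Y = 0.131.
E = (0.131) × (53100/8646.1) = 0.8045…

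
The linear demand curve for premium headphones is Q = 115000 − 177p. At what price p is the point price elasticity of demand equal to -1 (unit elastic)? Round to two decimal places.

324.86

Ed = −177p/(115000 − 177p). Set this equal to -1:
177p = 1·(115000 − 177p) ⇒ 177p(1 + 1) = 1·115000
p = 1·115000 / (177·2) = 324.8587…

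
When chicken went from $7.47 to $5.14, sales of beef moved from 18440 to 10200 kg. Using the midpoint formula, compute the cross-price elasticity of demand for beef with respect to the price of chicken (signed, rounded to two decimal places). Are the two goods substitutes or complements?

1.56; substitutes

%ΔQ_{beef} = (10200 − 18440)/avg = -8240/14320 = -0.575418…
%ΔP_{chicken} = (5.14 − 7.47)/avg = -2.33/6.305 = -0.369547…
E_cross = (-8240/14320) / (-2.33/6.305) = 1.5570…
E_cross > 0 ⇒ the goods are substitutes.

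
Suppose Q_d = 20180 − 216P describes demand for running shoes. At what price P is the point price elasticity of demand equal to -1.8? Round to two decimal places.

Ed = −216P/(20180 − 216P). Set this equal to -1.8:
216P = 1.8·(20180 − 216P) ⇒ 216P(1 + 1.8) = 1.8·20180
P = 1.8·20180 / (216·2.8) = 60.0595…

60.06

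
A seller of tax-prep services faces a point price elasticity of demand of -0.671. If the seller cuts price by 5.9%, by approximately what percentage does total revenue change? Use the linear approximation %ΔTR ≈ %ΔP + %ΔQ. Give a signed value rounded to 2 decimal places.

%ΔQ ≈ Ed × %ΔP = (-0.671) × (-5.9%) = +3.9589%
%ΔTR ≈ %ΔP + %ΔQ = (-5.9%) + (+3.9589%) = -1.9411%

-1.94%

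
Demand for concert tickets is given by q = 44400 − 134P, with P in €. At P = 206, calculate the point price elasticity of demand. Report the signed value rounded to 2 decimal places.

dq/dP = −134. At P = 206, q = 44400 − 134(206) = 16796.
Ed = (dq/dP)·(P/q) = −134 × (206/16796) = -1.6434…

-1.64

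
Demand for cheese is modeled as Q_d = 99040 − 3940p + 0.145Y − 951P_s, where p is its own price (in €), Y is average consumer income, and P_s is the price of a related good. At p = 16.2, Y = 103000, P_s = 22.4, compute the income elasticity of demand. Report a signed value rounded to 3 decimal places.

At the given values, Q_d = 99040 − 3940(16.2) + 0.145(103000) − 951(22.4) = 28844.6.
∂Q_d/∂Y = 0.145.
E = (0.145) × (103000/28844.6) = 0.51777…

0.518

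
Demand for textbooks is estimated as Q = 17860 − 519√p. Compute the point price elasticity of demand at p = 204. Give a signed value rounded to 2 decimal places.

dQ/dp = −519/(2√p) = -18.1686. At p = 204, Q = 10447.2.
Ed = (dQ/dp)·(p/Q) = (-18.1686) × (204/10447.2) = -0.3547…

-0.35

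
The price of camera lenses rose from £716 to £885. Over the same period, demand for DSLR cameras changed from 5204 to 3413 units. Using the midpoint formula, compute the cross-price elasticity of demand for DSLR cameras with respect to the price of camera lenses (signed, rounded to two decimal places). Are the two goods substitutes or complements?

%ΔQ_{DSLR cameras} = (3413 − 5204)/avg = -1791/4308.5 = -0.415689…
%ΔP_{camera lenses} = (885 − 716)/avg = 169/800.5 = 0.211118…
E_cross = (-1791/4308.5) / (169/800.5) = -1.9689…
E_cross < 0 ⇒ the goods are complements.

-1.97; complements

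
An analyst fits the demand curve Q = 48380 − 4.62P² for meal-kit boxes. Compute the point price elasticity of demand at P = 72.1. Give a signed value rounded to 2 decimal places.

-1.97

dQ/dP = −2·4.62·P = -666.204. At P = 72.1, Q = 24363.3458.
Ed = (dQ/dP)·(P/Q) = (-666.204) × (72.1/24363.3458) = -1.9715…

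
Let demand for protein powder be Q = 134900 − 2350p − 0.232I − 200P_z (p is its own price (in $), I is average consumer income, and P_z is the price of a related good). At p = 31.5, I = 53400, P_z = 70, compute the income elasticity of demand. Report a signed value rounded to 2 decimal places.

-0.36

At the given values, Q = 134900 − 2350(31.5) − 0.232(53400) − 200(70) = 34486.2.
∂Q/∂I = -0.232.
E = (-0.232) × (53400/34486.2) = -0.3592…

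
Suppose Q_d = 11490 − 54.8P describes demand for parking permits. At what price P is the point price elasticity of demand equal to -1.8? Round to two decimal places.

Ed = −54.8P/(11490 − 54.8P). Set this equal to -1.8:
54.8P = 1.8·(11490 − 54.8P) ⇒ 54.8P(1 + 1.8) = 1.8·11490
P = 1.8·11490 / (54.8·2.8) = 134.7888…

134.79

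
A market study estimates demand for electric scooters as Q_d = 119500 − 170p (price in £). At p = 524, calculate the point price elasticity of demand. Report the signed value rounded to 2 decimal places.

-2.93

dQ_d/dp = −170. At p = 524, Q_d = 119500 − 170(524) = 30420.
Ed = (dQ_d/dp)·(p/Q_d) = −170 × (524/30420) = -2.9283…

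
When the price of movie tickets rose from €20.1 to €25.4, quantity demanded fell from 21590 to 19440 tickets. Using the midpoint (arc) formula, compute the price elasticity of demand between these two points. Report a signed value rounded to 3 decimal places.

%ΔQ = (19440 − 21590) / [(21590 + 19440)/2] = -2150/20515 = -0.104801…
%ΔP = (25.4 − 20.1) / [(20.1 + 25.4)/2] = 5.3/22.75 = 0.232967…
Arc Ed = %ΔQ / %ΔP = (-2150/20515) / (5.3/22.75) = -0.44985…

-0.450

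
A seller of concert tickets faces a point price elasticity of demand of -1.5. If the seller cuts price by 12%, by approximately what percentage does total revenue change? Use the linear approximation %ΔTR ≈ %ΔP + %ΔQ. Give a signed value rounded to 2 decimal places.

%ΔQ ≈ Ed × %ΔP = (-1.5) × (-12%) = +18.0000%
%ΔTR ≈ %ΔP + %ΔQ = (-12%) + (+18.0000%) = +6.0000%

+6.00%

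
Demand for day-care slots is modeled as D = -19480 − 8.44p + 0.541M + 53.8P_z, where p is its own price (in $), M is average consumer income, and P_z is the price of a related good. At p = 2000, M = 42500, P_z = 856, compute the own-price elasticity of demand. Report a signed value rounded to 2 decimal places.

-0.52

At the given values, D = -19480 − 8.44(2000) + 0.541(42500) + 53.8(856) = 32685.3.
∂D/∂p = −8.44.
E = (-8.44) × (2000/32685.3) = -0.5164…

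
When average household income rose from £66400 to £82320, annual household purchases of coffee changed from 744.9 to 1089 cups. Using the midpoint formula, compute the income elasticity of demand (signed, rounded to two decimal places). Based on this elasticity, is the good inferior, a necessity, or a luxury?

%ΔQ = (1089 − 744.9)/[( 744.9 + 1089)/2] = 344.1/916.95 = 0.375265…
%ΔIncome = (82320 − 66400)/[( 66400 + 82320)/2] = 15920/74360 = 0.214093…
E_income = (344.1/916.95) / (15920/74360) = 1.7528…
E_income > 1 ⇒ normal good, luxury.

1.75; luxury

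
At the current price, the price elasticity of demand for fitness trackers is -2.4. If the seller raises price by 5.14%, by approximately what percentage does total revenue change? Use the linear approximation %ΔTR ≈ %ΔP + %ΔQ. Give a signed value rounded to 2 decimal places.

-7.20%

%ΔQ ≈ Ed × %ΔP = (-2.4) × (+5.14%) = -12.3360%
%ΔTR ≈ %ΔP + %ΔQ = (+5.14%) + (-12.3360%) = -7.1960%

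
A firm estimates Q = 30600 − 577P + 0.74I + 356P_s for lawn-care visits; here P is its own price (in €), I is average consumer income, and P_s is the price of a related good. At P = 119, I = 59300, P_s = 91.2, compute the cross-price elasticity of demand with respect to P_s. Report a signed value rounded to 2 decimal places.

0.85

At the given values, Q = 30600 − 577(119) + 0.74(59300) + 356(91.2) = 38286.2.
∂Q/∂P_s = 356.
E = (356) × (91.2/38286.2) = 0.8480…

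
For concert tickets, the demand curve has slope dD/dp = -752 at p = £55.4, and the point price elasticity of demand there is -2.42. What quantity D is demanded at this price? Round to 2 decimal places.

17215.21

Ed = (dD/dp)·(p/D) ⇒ D = (dD/dp)·p/Ed = (-752)·55.4/(-2.42) = 17215.2066…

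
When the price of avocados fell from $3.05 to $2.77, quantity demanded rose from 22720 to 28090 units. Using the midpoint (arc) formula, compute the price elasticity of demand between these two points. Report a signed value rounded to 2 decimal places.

-2.20

%ΔQ = (28090 − 22720) / [(22720 + 28090)/2] = 5370/25405 = 0.211375…
%ΔP = (2.77 − 3.05) / [(3.05 + 2.77)/2] = -0.28/2.91 = -0.096219…
Arc Ed = %ΔQ / %ΔP = (5370/25405) / (-0.28/2.91) = -2.1967…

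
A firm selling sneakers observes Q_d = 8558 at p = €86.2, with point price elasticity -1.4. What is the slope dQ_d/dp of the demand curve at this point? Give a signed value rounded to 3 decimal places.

-138.993

Ed = (dQ_d/dp)·(p/Q_d) ⇒ dQ_d/dp = Ed·Q_d/p = (-1.4)·8558/86.2 = -138.99303…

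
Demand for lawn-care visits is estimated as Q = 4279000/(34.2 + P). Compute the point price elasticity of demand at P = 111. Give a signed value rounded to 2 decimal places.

-0.76

dQ/dP = −4279000/(34.2 + P)² = -202.959. At P = 111, Q = 29469.7.
Ed = (dQ/dP)·(P/Q) = (-202.959) × (111/29469.7) = -0.7644…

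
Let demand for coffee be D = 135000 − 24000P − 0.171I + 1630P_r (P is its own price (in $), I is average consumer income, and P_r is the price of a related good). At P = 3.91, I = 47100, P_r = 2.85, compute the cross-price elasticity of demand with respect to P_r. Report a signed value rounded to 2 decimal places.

0.12

At the given values, D = 135000 − 24000(3.91) − 0.171(47100) + 1630(2.85) = 37751.4.
∂D/∂P_r = 1630.
E = (1630) × (2.85/37751.4) = 0.1230…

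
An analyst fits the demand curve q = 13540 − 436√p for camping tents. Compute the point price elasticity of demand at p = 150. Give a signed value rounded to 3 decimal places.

dq/dp = −436/(2√p) = -17.7996. At p = 150, q = 8200.11.
Ed = (dq/dp)·(p/q) = (-17.7996) × (150/8200.11) = -0.32559…

-0.326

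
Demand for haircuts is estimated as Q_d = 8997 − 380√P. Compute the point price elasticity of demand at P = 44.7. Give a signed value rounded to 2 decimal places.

dQ_d/dP = −380/(2√P) = -28.4184. At P = 44.7, Q_d = 6456.39.
Ed = (dQ_d/dP)·(P/Q_d) = (-28.4184) × (44.7/6456.39) = -0.1967…

-0.20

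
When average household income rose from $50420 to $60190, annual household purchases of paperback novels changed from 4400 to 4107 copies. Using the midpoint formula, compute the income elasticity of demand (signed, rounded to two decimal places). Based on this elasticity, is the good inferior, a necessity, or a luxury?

-0.39; inferior

%ΔQ = (4107 − 4400)/[( 4400 + 4107)/2] = -293/4253.5 = -0.068884…
%ΔIncome = (60190 − 50420)/[( 50420 + 60190)/2] = 9770/55305 = 0.176656…
E_income = (-293/4253.5) / (9770/55305) = -0.3899…
E_income < 0 ⇒ inferior good.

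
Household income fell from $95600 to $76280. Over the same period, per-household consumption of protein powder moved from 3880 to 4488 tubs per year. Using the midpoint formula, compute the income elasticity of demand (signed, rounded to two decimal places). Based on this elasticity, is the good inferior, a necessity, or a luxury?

%ΔQ = (4488 − 3880)/[( 3880 + 4488)/2] = 608/4184 = 0.145315…
%ΔIncome = (76280 − 95600)/[( 95600 + 76280)/2] = -19320/85940 = -0.224808…
E_income = (608/4184) / (-19320/85940) = -0.6463…
E_income < 0 ⇒ inferior good.

-0.65; inferior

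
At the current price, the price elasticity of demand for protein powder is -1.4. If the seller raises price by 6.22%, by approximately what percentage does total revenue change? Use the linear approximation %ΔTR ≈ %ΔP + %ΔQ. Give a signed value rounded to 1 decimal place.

-2.5%

%ΔQ ≈ Ed × %ΔP = (-1.4) × (+6.22%) = -8.7080%
%ΔTR ≈ %ΔP + %ΔQ = (+6.22%) + (-8.7080%) = -2.4880%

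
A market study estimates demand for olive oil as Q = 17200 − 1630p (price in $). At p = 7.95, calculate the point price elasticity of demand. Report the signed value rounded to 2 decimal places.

dQ/dp = −1630. At p = 7.95, Q = 17200 − 1630(7.95) = 4241.5.
Ed = (dQ/dp)·(p/Q) = −1630 × (7.95/4241.5) = -3.0551…

-3.06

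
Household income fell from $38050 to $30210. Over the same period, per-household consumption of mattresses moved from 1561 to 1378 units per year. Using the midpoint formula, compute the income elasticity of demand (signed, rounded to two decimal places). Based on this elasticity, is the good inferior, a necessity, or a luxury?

%ΔQ = (1378 − 1561)/[( 1561 + 1378)/2] = -183/1469.5 = -0.124532…
%ΔIncome = (30210 − 38050)/[( 38050 + 30210)/2] = -7840/34130 = -0.229709…
E_income = (-183/1469.5) / (-7840/34130) = 0.5421…
0 < E_income < 1 ⇒ normal good, necessity.

0.54; necessity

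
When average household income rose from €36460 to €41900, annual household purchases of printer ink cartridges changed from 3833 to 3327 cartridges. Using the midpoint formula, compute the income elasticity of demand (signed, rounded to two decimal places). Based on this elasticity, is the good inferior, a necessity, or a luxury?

-1.02; inferior

%ΔQ = (3327 − 3833)/[( 3833 + 3327)/2] = -506/3580 = -0.141340…
%ΔIncome = (41900 − 36460)/[( 36460 + 41900)/2] = 5440/39180 = 0.138846…
E_income = (-506/3580) / (5440/39180) = -1.0179…
E_income < 0 ⇒ inferior good.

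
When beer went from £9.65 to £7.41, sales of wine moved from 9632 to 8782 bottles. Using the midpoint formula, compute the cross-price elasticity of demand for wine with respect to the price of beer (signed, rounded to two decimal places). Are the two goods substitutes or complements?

%ΔQ_{wine} = (8782 − 9632)/avg = -850/9207 = -0.092321…
%ΔP_{beer} = (7.41 − 9.65)/avg = -2.24/8.53 = -0.262602…
E_cross = (-850/9207) / (-2.24/8.53) = 0.3515…
E_cross > 0 ⇒ the goods are substitutes.

0.35; substitutes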